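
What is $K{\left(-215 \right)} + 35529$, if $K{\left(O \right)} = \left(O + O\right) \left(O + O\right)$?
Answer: $220429$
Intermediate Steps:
$K{\left(O \right)} = 4 O^{2}$ ($K{\left(O \right)} = 2 O 2 O = 4 O^{2}$)
$K{\left(-215 \right)} + 35529 = 4 \left(-215\right)^{2} + 35529 = 4 \cdot 46225 + 35529 = 184900 + 35529 = 220429$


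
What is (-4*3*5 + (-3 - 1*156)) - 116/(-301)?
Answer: -65803/301 ≈ -218.61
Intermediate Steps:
(-4*3*5 + (-3 - 1*156)) - 116/(-301) = (-12*5 + (-3 - 156)) - 116*(-1/301) = (-60 - 159) + 116/301 = -219 + 116/301 = -65803/301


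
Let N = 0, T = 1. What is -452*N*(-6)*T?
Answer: 0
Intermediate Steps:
-452*N*(-6)*T = -452*0*(-6) = -0 = -452*0 = 0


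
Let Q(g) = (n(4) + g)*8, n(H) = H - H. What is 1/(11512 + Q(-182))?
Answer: 1/10056 ≈ 9.9443e-5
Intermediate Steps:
n(H) = 0
Q(g) = 8*g (Q(g) = (0 + g)*8 = g*8 = 8*g)
1/(11512 + Q(-182)) = 1/(11512 + 8*(-182)) = 1/(11512 - 1456) = 1/10056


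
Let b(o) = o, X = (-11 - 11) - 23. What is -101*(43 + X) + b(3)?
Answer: 205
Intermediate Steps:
X = -45 (X = -22 - 23 = -45)
-101*(43 + X) + b(3) = -101*(43 - 45) + 3 = -101*(-2) + 3 = 202 + 3 = 205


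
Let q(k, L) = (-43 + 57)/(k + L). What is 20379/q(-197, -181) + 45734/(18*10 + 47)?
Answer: -124857157/227 ≈ -5.5003e+5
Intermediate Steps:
q(k, L) = 14/(L + k)
20379/q(-197, -181) + 45734/(18*10 + 47) = 20379/((14/(-181 - 197))) + 45734/(18*10 + 47) = 20379/((14/(-378))) + 45734/(180 + 47) = 20379/((14*(-1/378))) + 45734/227 = 20379/(-1/27) + 45734*(1/227) = 20379*(-27) + 45734/227 = -550233 + 45734/227 = -124857157/227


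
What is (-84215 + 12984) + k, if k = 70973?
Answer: -258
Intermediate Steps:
(-84215 + 12984) + k = (-84215 + 12984) + 70973 = -71231 + 70973 = -258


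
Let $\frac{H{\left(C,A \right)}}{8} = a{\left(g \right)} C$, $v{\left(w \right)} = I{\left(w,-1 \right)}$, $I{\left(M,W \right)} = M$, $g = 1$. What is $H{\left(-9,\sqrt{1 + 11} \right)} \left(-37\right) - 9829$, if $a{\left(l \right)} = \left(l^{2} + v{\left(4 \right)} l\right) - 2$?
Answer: $-1837$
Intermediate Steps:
$v{\left(w \right)} = w$
$a{\left(l \right)} = -2 + l^{2} + 4 l$ ($a{\left(l \right)} = \left(l^{2} + 4 l\right) - 2 = -2 + l^{2} + 4 l$)
$H{\left(C,A \right)} = 24 C$ ($H{\left(C,A \right)} = 8 \left(-2 + 1^{2} + 4 \cdot 1\right) C = 8 \left(-2 + 1 + 4\right) C = 8 \cdot 3 C = 24 C$)
$H{\left(-9,\sqrt{1 + 11} \right)} \left(-37\right) - 9829 = 24 \left(-9\right) \left(-37\right) - 9829 = \left(-216\right) \left(-37\right) - 9829 = 7992 - 9829 = -1837$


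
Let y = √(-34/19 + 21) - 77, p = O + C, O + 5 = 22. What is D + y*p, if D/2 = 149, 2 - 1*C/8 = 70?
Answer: 40877 - 527*√6935/19 ≈ 38567.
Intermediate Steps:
C = -544 (C = 16 - 8*70 = 16 - 560 = -544)
O = 17 (O = -5 + 22 = 17)
D = 298 (D = 2*149 = 298)
p = -527 (p = 17 - 544 = -527)
y = -77 + √6935/19 (y = √(-34*1/19 + 21) - 77 = √(-34/19 + 21) - 77 = √(365/19) - 77 = √6935/19 - 77 = -77 + √6935/19 ≈ -72.617)
D + y*p = 298 + (-77 + √6935/19)*(-527) = 298 + (40579 - 527*√6935/19) = 40877 - 527*√6935/19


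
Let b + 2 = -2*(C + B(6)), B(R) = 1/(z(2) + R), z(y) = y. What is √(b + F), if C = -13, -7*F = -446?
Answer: √17143/14 ≈ 9.3522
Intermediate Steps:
F = 446/7 (F = -⅐*(-446) = 446/7 ≈ 63.714)
B(R) = 1/(2 + R)
b = 95/4 (b = -2 - 2*(-13 + 1/(2 + 6)) = -2 - 2*(-13 + 1/8) = -2 - 2*(-13 + ⅛) = -2 - 2*(-103/8) = -2 + 103/4 = 95/4 ≈ 23.750)
√(b + F) = √(95/4 + 446/7) = √(2449/28) = √17143/14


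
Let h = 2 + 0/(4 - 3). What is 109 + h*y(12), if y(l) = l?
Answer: 133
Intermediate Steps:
h = 2 (h = 2 + 0/1 = 2 + 1*0 = 2 + 0 = 2)
109 + h*y(12) = 109 + 2*12 = 109 + 24 = 133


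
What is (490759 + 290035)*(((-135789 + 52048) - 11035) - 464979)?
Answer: -437053345470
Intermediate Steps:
(490759 + 290035)*(((-135789 + 52048) - 11035) - 464979) = 780794*((-83741 - 11035) - 464979) = 780794*(-94776 - 464979) = 780794*(-559755) = -437053345470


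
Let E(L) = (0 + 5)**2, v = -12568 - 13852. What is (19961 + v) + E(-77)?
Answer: -6434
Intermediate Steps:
v = -26420
E(L) = 25 (E(L) = 5**2 = 25)
(19961 + v) + E(-77) = (19961 - 26420) + 25 = -6459 + 25 = -6434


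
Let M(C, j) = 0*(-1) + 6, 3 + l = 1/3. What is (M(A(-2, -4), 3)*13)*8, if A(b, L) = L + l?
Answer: 624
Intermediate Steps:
l = -8/3 (l = -3 + 1/3 = -3 + 1*(⅓) = -3 + ⅓ = -8/3 ≈ -2.6667)
A(b, L) = -8/3 + L (A(b, L) = L - 8/3 = -8/3 + L)
M(C, j) = 6 (M(C, j) = 0 + 6 = 6)
(M(A(-2, -4), 3)*13)*8 = (6*13)*8 = 78*8 = 624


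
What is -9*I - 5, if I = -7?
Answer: 58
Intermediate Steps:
-9*I - 5 = -9*(-7) - 5 = 63 - 5 = 58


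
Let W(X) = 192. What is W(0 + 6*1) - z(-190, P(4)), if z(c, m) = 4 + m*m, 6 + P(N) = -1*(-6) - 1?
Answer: 187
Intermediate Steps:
P(N) = -1 (P(N) = -6 + (-1*(-6) - 1) = -6 + (6 - 1) = -6 + 5 = -1)
z(c, m) = 4 + m**2
W(0 + 6*1) - z(-190, P(4)) = 192 - (4 + (-1)**2) = 192 - (4 + 1) = 192 - 1*5 = 192 - 5 = 187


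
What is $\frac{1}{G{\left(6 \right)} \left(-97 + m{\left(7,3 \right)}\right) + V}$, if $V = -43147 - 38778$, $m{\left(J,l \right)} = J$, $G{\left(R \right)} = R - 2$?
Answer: $- \frac{1}{82285} \approx -1.2153 \cdot 10^{-5}$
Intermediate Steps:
$G{\left(R \right)} = -2 + R$ ($G{\left(R \right)} = R - 2 = -2 + R$)
$V = -81925$
$\frac{1}{G{\left(6 \right)} \left(-97 + m{\left(7,3 \right)}\right) + V} = \frac{1}{\left(-2 + 6\right) \left(-97 + 7\right) - 81925} = \frac{1}{4 \left(-90\right) - 81925} = \frac{1}{-360 - 81925} = \frac{1}{-82285} = - \frac{1}{82285}$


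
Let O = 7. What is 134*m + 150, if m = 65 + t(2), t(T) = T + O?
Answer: 10066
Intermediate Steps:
t(T) = 7 + T (t(T) = T + 7 = 7 + T)
m = 74 (m = 65 + (7 + 2) = 65 + 9 = 74)
134*m + 150 = 134*74 + 150 = 9916 + 150 = 10066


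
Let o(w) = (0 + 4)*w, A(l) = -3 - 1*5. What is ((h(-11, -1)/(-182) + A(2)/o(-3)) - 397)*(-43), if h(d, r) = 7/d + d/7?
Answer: 358235924/21021 ≈ 17042.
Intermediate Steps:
A(l) = -8 (A(l) = -3 - 5 = -8)
h(d, r) = 7/d + d/7 (h(d, r) = 7/d + d*(1/7) = 7/d + d/7)
o(w) = 4*w
((h(-11, -1)/(-182) + A(2)/o(-3)) - 397)*(-43) = (((7/(-11) + (1/7)*(-11))/(-182) - 8/(4*(-3))) - 397)*(-43) = (((7*(-1/11) - 11/7)*(-1/182) - 8/(-12)) - 397)*(-43) = (((-7/11 - 11/7)*(-1/182) - 8*(-1/12)) - 397)*(-43) = ((-170/77*(-1/182) + 2/3) - 397)*(-43) = ((85/7007 + 2/3) - 397)*(-43) = (14269/21021 - 397)*(-43) = -8331068/21021*(-43) = 358235924/21021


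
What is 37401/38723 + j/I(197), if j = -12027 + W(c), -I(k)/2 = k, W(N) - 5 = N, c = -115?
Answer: 484717045/15256862 ≈ 31.770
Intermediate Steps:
W(N) = 5 + N
I(k) = -2*k
j = -12137 (j = -12027 + (5 - 115) = -12027 - 110 = -12137)
37401/38723 + j/I(197) = 37401/38723 - 12137/((-2*197)) = 37401*(1/38723) - 12137/(-394) = 37401/38723 - 12137*(-1/394) = 37401/38723 + 12137/394 = 484717045/15256862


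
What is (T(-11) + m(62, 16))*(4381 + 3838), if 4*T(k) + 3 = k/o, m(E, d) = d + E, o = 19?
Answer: 12040835/19 ≈ 6.3373e+5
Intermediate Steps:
m(E, d) = E + d
T(k) = -3/4 + k/76 (T(k) = -3/4 + (k/19)/4 = -3/4 + k/76)
(T(-11) + m(62, 16))*(4381 + 3838) = ((-3/4 + (1/76)*(-11)) + (62 + 16))*(4381 + 3838) = ((-3/4 - 11/76) + 78)*8219 = (-17/19 + 78)*8219 = (1465/19)*8219 = 12040835/19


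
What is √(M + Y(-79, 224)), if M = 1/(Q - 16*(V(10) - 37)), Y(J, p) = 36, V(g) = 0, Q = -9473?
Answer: √2839388915/8881 ≈ 6.0000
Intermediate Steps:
M = -1/8881 (M = 1/(-9473 - 16*(0 - 37)) = 1/(-9473 - 16*(-37)) = 1/(-9473 + 592) = 1/(-8881) = -1/8881 ≈ -0.00011260)
√(M + Y(-79, 224)) = √(-1/8881 + 36) = √(319715/8881) = √2839388915/8881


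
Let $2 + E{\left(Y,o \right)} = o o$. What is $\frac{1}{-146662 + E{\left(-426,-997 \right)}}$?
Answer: $\frac{1}{847345} \approx 1.1802 \cdot 10^{-6}$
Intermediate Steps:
$E{\left(Y,o \right)} = -2 + o^{2}$ ($E{\left(Y,o \right)} = -2 + o o = -2 + o^{2}$)
$\frac{1}{-146662 + E{\left(-426,-997 \right)}} = \frac{1}{-146662 - \left(2 - \left(-997\right)^{2}\right)} = \frac{1}{-146662 + \left(-2 + 994009\right)} = \frac{1}{-146662 + 994007} = \frac{1}{847345}$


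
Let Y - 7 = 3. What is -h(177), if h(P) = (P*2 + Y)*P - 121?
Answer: -64307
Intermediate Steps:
Y = 10 (Y = 7 + 3 = 10)
h(P) = -121 + P*(10 + 2*P) (h(P) = (P*2 + 10)*P - 121 = (2*P + 10)*P - 121 = (10 + 2*P)*P - 121 = P*(10 + 2*P) - 121 = -121 + P*(10 + 2*P))
-h(177) = -(-121 + 2*177² + 10*177) = -(-121 + 2*31329 + 1770) = -(-121 + 62658 + 1770) = -1*64307 = -64307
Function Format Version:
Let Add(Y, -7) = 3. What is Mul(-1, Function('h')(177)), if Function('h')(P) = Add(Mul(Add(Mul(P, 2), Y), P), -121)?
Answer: -64307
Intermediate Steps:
Y = 10 (Y = Add(7, 3) = 10)
Function('h')(P) = Add(-121, Mul(P, Add(10, Mul(2, P)))) (Function('h')(P) = Add(Mul(Add(Mul(P, 2), 10), P), -121) = Add(Mul(Add(Mul(2, P), 10), P), -121) = Add(Mul(Add(10, Mul(2, P)), P), -121) = Add(Mul(P, Add(10, Mul(2, P))), -121) = Add(-121, Mul(P, Add(10, Mul(2, P)))))
Mul(-1, Function('h')(177)) = Mul(-1, Add(-121, Mul(2, Pow(177, 2)), Mul(10, 177))) = Mul(-1, Add(-121, Mul(2, 31329), 1770)) = Mul(-1, Add(-121, 62658, 1770)) = Mul(-1, 64307) = -64307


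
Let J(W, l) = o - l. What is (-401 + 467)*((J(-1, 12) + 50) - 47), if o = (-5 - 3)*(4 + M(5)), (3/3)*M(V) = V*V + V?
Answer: -18546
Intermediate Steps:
M(V) = V + V² (M(V) = V*V + V = V² + V = V + V²)
o = -272 (o = (-5 - 3)*(4 + 5*(1 + 5)) = -8*(4 + 5*6) = -8*(4 + 30) = -8*34 = -272)
J(W, l) = -272 - l
(-401 + 467)*((J(-1, 12) + 50) - 47) = (-401 + 467)*(((-272 - 1*12) + 50) - 47) = 66*(((-272 - 12) + 50) - 47) = 66*((-284 + 50) - 47) = 66*(-234 - 47) = 66*(-281) = -18546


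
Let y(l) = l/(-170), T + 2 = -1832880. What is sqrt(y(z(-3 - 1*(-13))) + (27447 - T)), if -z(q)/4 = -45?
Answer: 5*sqrt(21505391)/17 ≈ 1363.9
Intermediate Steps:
z(q) = 180 (z(q) = -4*(-45) = 180)
T = -1832882 (T = -2 - 1832880 = -1832882)
y(l) = -l/170 (y(l) = l*(-1/170) = -l/170)
sqrt(y(z(-3 - 1*(-13))) + (27447 - T)) = sqrt(-1/170*180 + (27447 - 1*(-1832882))) = sqrt(-18/17 + (27447 + 1832882)) = sqrt(-18/17 + 1860329) = sqrt(31625575/17) = 5*sqrt(21505391)/17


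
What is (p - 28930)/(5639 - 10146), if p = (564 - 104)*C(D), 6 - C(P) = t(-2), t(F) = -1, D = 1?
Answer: 25710/4507 ≈ 5.7045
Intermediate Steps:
C(P) = 7 (C(P) = 6 - 1*(-1) = 6 + 1 = 7)
p = 3220 (p = (564 - 104)*7 = 460*7 = 3220)
(p - 28930)/(5639 - 10146) = (3220 - 28930)/(5639 - 10146) = -25710/(-4507) = -25710*(-1/4507) = 25710/4507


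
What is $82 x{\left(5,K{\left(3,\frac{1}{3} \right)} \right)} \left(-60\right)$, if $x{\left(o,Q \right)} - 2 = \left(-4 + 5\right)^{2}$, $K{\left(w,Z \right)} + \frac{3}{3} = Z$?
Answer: $-14760$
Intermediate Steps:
$K{\left(w,Z \right)} = -1 + Z$
$x{\left(o,Q \right)} = 3$ ($x{\left(o,Q \right)} = 2 + \left(-4 + 5\right)^{2} = 2 + 1^{2} = 2 + 1 = 3$)
$82 x{\left(5,K{\left(3,\frac{1}{3} \right)} \right)} \left(-60\right) = 82 \cdot 3 \left(-60\right) = 246 \left(-60\right) = -14760$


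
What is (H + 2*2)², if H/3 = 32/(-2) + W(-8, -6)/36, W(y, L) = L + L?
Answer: 2025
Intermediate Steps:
W(y, L) = 2*L
H = -49 (H = 3*(32/(-2) + (2*(-6))/36) = 3*(32*(-½) - 12*1/36) = 3*(-16 - ⅓) = 3*(-49/3) = -49)
(H + 2*2)² = (-49 + 2*2)² = (-49 + 4)² = (-45)² = 2025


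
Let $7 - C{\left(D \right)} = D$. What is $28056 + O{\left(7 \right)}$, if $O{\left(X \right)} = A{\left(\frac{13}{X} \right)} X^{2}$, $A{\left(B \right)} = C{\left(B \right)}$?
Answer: $28308$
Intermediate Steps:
$C{\left(D \right)} = 7 - D$
$A{\left(B \right)} = 7 - B$
$O{\left(X \right)} = X^{2} \left(7 - \frac{13}{X}\right)$ ($O{\left(X \right)} = \left(7 - \frac{13}{X}\right) X^{2} = X^{2} \left(7 - \frac{13}{X}\right)$)
$28056 + O{\left(7 \right)} = 28056 + 7 \left(-13 + 7 \cdot 7\right) = 28056 + 7 \left(-13 + 49\right) = 28056 + 7 \cdot 36 = 28056 + 252 = 28308$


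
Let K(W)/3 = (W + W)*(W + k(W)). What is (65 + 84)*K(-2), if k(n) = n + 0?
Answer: 7152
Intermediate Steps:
k(n) = n
K(W) = 12*W² (K(W) = 3*((W + W)*(W + W)) = 3*((2*W)*(2*W)) = 3*(4*W²) = 12*W²)
(65 + 84)*K(-2) = (65 + 84)*(12*(-2)²) = 149*(12*4) = 149*48 = 7152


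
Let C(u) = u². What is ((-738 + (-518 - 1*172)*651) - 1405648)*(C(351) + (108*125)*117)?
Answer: -3159491110776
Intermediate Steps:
((-738 + (-518 - 1*172)*651) - 1405648)*(C(351) + (108*125)*117) = ((-738 + (-518 - 1*172)*651) - 1405648)*(351² + (108*125)*117) = ((-738 + (-518 - 172)*651) - 1405648)*(123201 + 13500*117) = ((-738 - 690*651) - 1405648)*(123201 + 1579500) = ((-738 - 449190) - 1405648)*1702701 = (-449928 - 1405648)*1702701 = -1855576*1702701 = -3159491110776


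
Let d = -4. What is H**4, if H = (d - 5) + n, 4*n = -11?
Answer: 4879681/256 ≈ 19061.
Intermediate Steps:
n = -11/4 (n = (1/4)*(-11) = -11/4 ≈ -2.7500)
H = -47/4 (H = (-4 - 5) - 11/4 = -9 - 11/4 = -47/4 ≈ -11.750)
H**4 = (-47/4)**4 = 4879681/256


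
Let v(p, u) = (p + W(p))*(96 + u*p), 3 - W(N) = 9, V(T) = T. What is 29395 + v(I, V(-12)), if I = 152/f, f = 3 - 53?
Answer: 17623363/625 ≈ 28197.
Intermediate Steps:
f = -50
W(N) = -6 (W(N) = 3 - 1*9 = 3 - 9 = -6)
I = -76/25 (I = 152/(-50) = 152*(-1/50) = -76/25 ≈ -3.0400)
v(p, u) = (-6 + p)*(96 + p*u) (v(p, u) = (p - 6)*(96 + u*p) = (-6 + p)*(96 + p*u))
29395 + v(I, V(-12)) = 29395 + (-576 + 96*(-76/25) - 12*(-76/25)² - 6*(-76/25)*(-12)) = 29395 + (-576 - 7296/25 - 12*5776/625 - 5472/25) = 29395 + (-576 - 7296/25 - 69312/625 - 5472/25) = 29395 - 748512/625 = 17623363/625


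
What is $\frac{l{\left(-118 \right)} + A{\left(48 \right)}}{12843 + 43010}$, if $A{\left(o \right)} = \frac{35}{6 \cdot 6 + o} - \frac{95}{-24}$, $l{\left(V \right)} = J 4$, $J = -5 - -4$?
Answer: $\frac{3}{446824} \approx 6.714 \cdot 10^{-6}$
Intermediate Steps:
$J = -1$ ($J = -5 + 4 = -1$)
$l{\left(V \right)} = -4$ ($l{\left(V \right)} = \left(-1\right) 4 = -4$)
$A{\left(o \right)} = \frac{95}{24} + \frac{35}{36 + o}$ ($A{\left(o \right)} = \frac{35}{36 + o} - - \frac{95}{24} = \frac{35}{36 + o} + \frac{95}{24} = \frac{95}{24} + \frac{35}{36 + o}$)
$\frac{l{\left(-118 \right)} + A{\left(48 \right)}}{12843 + 43010} = \frac{-4 + \frac{5 \left(852 + 19 \cdot 48\right)}{24 \left(36 + 48\right)}}{12843 + 43010} = \frac{-4 + \frac{5 \left(852 + 912\right)}{24 \cdot 84}}{55853} = \left(-4 + \frac{5}{24} \cdot \frac{1}{84} \cdot 1764\right) \frac{1}{55853} = \left(-4 + \frac{35}{8}\right) \frac{1}{55853} = \frac{3}{8} \cdot \frac{1}{55853} = \frac{3}{446824}$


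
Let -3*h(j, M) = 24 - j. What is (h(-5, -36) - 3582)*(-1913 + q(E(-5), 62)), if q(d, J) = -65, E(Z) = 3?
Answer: 21312950/3 ≈ 7.1043e+6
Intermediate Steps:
h(j, M) = -8 + j/3 (h(j, M) = -(24 - j)/3 = -8 + j/3)
(h(-5, -36) - 3582)*(-1913 + q(E(-5), 62)) = ((-8 + (⅓)*(-5)) - 3582)*(-1913 - 65) = ((-8 - 5/3) - 3582)*(-1978) = (-29/3 - 3582)*(-1978) = -10775/3*(-1978) = 21312950/3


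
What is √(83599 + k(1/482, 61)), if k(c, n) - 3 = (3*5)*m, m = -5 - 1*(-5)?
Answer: √83602 ≈ 289.14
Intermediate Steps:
m = 0 (m = -5 + 5 = 0)
k(c, n) = 3 (k(c, n) = 3 + (3*5)*0 = 3 + 15*0 = 3 + 0 = 3)
√(83599 + k(1/482, 61)) = √(83599 + 3) = √83602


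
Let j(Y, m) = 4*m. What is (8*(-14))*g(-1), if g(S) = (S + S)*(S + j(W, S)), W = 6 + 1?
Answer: -1120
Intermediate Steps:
W = 7
g(S) = 10*S**2 (g(S) = (S + S)*(S + 4*S) = (2*S)*(5*S) = 10*S**2)
(8*(-14))*g(-1) = (8*(-14))*(10*(-1)**2) = -1120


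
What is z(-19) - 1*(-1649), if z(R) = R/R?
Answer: 1650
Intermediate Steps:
z(R) = 1
z(-19) - 1*(-1649) = 1 - 1*(-1649) = 1 + 1649 = 1650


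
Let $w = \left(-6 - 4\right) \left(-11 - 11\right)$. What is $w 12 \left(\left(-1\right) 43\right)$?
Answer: $-113520$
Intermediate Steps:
$w = 220$ ($w = \left(-10\right) \left(-22\right) = 220$)
$w 12 \left(\left(-1\right) 43\right) = 220 \cdot 12 \left(\left(-1\right) 43\right) = 2640 \left(-43\right) = -113520$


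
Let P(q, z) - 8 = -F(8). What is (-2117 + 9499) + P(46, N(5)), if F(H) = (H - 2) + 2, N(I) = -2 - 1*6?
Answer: 7382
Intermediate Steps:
N(I) = -8 (N(I) = -2 - 6 = -8)
F(H) = H (F(H) = (-2 + H) + 2 = H)
P(q, z) = 0 (P(q, z) = 8 - 1*8 = 8 - 8 = 0)
(-2117 + 9499) + P(46, N(5)) = (-2117 + 9499) + 0 = 7382 + 0 = 7382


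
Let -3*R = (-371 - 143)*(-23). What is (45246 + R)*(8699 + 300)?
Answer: 1115120084/3 ≈ 3.7171e+8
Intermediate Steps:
R = -11822/3 (R = -(-371 - 143)*(-23)/3 = -(-514)*(-23)/3 = -⅓*11822 = -11822/3 ≈ -3940.7)
(45246 + R)*(8699 + 300) = (45246 - 11822/3)*(8699 + 300) = (123916/3)*8999 = 1115120084/3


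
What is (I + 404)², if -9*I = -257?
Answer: 15155449/81 ≈ 1.8710e+5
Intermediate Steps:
I = 257/9 (I = -⅑*(-257) = 257/9 ≈ 28.556)
(I + 404)² = (257/9 + 404)² = (3893/9)² = 15155449/81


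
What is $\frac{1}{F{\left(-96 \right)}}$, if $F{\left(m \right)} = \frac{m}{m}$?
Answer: $1$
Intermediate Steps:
$F{\left(m \right)} = 1$
$\frac{1}{F{\left(-96 \right)}} = 1^{-1} = 1$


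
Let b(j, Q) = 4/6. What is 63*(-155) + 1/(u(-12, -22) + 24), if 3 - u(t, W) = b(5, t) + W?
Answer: -1415922/145 ≈ -9765.0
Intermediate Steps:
b(j, Q) = ⅔ (b(j, Q) = 4*(⅙) = ⅔)
u(t, W) = 7/3 - W (u(t, W) = 3 - (⅔ + W) = 3 + (-⅔ - W) = 7/3 - W)
63*(-155) + 1/(u(-12, -22) + 24) = 63*(-155) + 1/((7/3 - 1*(-22)) + 24) = -9765 + 1/((7/3 + 22) + 24) = -9765 + 1/(73/3 + 24) = -9765 + 1/(145/3) = -9765 + 3/145 = -1415922/145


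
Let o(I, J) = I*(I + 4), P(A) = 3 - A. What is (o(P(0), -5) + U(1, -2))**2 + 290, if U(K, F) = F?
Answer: 651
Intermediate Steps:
o(I, J) = I*(4 + I)
(o(P(0), -5) + U(1, -2))**2 + 290 = ((3 - 1*0)*(4 + (3 - 1*0)) - 2)**2 + 290 = ((3 + 0)*(4 + (3 + 0)) - 2)**2 + 290 = (3*(4 + 3) - 2)**2 + 290 = (3*7 - 2)**2 + 290 = (21 - 2)**2 + 290 = 19**2 + 290 = 361 + 290 = 651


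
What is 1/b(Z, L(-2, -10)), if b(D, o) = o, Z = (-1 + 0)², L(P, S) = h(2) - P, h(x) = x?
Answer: ¼ ≈ 0.25000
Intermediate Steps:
L(P, S) = 2 - P
Z = 1 (Z = (-1)² = 1)
1/b(Z, L(-2, -10)) = 1/(2 - 1*(-2)) = 1/(2 + 2) = 1/4 = ¼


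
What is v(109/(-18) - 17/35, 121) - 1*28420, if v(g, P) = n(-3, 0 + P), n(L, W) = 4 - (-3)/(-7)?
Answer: -198915/7 ≈ -28416.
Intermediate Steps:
n(L, W) = 25/7 (n(L, W) = 4 - (-3)*(-1)/7 = 4 - 1*3/7 = 4 - 3/7 = 25/7)
v(g, P) = 25/7
v(109/(-18) - 17/35, 121) - 1*28420 = 25/7 - 1*28420 = 25/7 - 28420 = -198915/7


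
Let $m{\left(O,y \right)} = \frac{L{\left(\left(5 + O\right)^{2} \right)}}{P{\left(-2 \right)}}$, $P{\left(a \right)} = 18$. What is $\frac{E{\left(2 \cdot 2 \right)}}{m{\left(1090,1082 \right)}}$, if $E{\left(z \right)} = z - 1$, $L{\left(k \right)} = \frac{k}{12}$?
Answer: $\frac{72}{133225} \approx 0.00054044$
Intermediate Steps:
$L{\left(k \right)} = \frac{k}{12}$ ($L{\left(k \right)} = k \frac{1}{12} = \frac{k}{12}$)
$m{\left(O,y \right)} = \frac{\left(5 + O\right)^{2}}{216}$ ($m{\left(O,y \right)} = \frac{\frac{1}{12} \left(5 + O\right)^{2}}{18} = \frac{\left(5 + O\right)^{2}}{12} \cdot \frac{1}{18} = \frac{\left(5 + O\right)^{2}}{216}$)
$E{\left(z \right)} = -1 + z$
$\frac{E{\left(2 \cdot 2 \right)}}{m{\left(1090,1082 \right)}} = \frac{-1 + 2 \cdot 2}{\frac{1}{216} \left(5 + 1090\right)^{2}} = \frac{-1 + 4}{\frac{1}{216} \cdot 1095^{2}} = \frac{3}{\frac{1}{216} \cdot 1199025} = \frac{3}{\frac{133225}{24}} = 3 \cdot \frac{24}{133225} = \frac{72}{133225}$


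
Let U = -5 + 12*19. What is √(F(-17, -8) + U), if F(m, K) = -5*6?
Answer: √193 ≈ 13.892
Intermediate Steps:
F(m, K) = -30
U = 223 (U = -5 + 228 = 223)
√(F(-17, -8) + U) = √(-30 + 223) = √193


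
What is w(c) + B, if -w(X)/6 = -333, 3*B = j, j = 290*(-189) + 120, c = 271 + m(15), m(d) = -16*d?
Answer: -16232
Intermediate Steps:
c = 31 (c = 271 - 16*15 = 271 - 240 = 31)
j = -54690 (j = -54810 + 120 = -54690)
B = -18230 (B = (⅓)*(-54690) = -18230)
w(X) = 1998 (w(X) = -6*(-333) = 1998)
w(c) + B = 1998 - 18230 = -16232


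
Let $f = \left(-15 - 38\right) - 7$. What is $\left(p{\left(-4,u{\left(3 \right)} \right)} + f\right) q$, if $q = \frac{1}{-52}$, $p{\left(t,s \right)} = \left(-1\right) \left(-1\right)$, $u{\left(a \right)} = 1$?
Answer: $\frac{59}{52} \approx 1.1346$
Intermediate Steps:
$p{\left(t,s \right)} = 1$
$f = -60$ ($f = -53 - 7 = -60$)
$q = - \frac{1}{52} \approx -0.019231$
$\left(p{\left(-4,u{\left(3 \right)} \right)} + f\right) q = \left(1 - 60\right) \left(- \frac{1}{52}\right) = \left(-59\right) \left(- \frac{1}{52}\right) = \frac{59}{52}$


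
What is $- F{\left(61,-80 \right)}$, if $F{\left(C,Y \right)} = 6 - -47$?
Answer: $-53$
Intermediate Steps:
$F{\left(C,Y \right)} = 53$ ($F{\left(C,Y \right)} = 6 + 47 = 53$)
$- F{\left(61,-80 \right)} = \left(-1\right) 53 = -53$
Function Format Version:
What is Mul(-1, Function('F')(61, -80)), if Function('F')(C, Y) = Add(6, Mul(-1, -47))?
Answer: -53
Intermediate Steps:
Function('F')(C, Y) = 53 (Function('F')(C, Y) = Add(6, 47) = 53)
Mul(-1, Function('F')(61, -80)) = Mul(-1, 53) = -53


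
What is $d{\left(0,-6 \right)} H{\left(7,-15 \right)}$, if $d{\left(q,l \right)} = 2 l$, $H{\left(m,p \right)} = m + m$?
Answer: $-168$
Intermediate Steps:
$H{\left(m,p \right)} = 2 m$
$d{\left(0,-6 \right)} H{\left(7,-15 \right)} = 2 \left(-6\right) 2 \cdot 7 = \left(-12\right) 14 = -168$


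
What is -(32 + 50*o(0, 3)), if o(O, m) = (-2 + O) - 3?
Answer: 218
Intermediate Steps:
o(O, m) = -5 + O
-(32 + 50*o(0, 3)) = -(32 + 50*(-5 + 0)) = -(32 + 50*(-5)) = -(32 - 250) = -1*(-218) = 218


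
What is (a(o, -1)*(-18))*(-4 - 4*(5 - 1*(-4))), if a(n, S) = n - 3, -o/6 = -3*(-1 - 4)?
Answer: -66960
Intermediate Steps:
o = -90 (o = -(-18)*(-1 - 4) = -(-18)*(-5) = -6*15 = -90)
a(n, S) = -3 + n
(a(o, -1)*(-18))*(-4 - 4*(5 - 1*(-4))) = ((-3 - 90)*(-18))*(-4 - 4*(5 - 1*(-4))) = (-93*(-18))*(-4 - 4*(5 + 4)) = 1674*(-4 - 4*9) = 1674*(-4 - 36) = 1674*(-40) = -66960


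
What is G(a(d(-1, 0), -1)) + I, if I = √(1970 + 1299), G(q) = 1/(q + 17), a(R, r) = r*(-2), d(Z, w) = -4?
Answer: 1/19 + √3269 ≈ 57.228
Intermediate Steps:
a(R, r) = -2*r
G(q) = 1/(17 + q)
I = √3269 ≈ 57.175
G(a(d(-1, 0), -1)) + I = 1/(17 - 2*(-1)) + √3269 = 1/(17 + 2) + √3269 = 1/19 + √3269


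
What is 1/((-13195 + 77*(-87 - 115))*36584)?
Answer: -1/1051753416 ≈ -9.5079e-10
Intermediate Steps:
1/((-13195 + 77*(-87 - 115))*36584) = (1/36584)/(-13195 + 77*(-202)) = (1/36584)/(-13195 - 15554) = (1/36584)/(-28749) = -1/28749*1/36584 = -1/1051753416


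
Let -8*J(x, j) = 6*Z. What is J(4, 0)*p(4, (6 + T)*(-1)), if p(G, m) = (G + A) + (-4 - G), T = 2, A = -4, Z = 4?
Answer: 24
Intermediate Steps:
J(x, j) = -3 (J(x, j) = -3*4/4 = -1/8*24 = -3)
p(G, m) = -8 (p(G, m) = (G - 4) + (-4 - G) = (-4 + G) + (-4 - G) = -8)
J(4, 0)*p(4, (6 + T)*(-1)) = -3*(-8) = 24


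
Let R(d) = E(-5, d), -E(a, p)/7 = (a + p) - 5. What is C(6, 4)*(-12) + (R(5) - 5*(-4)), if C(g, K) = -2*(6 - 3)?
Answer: 127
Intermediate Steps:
E(a, p) = 35 - 7*a - 7*p (E(a, p) = -7*((a + p) - 5) = -7*(-5 + a + p) = 35 - 7*a - 7*p)
R(d) = 70 - 7*d (R(d) = 35 - 7*(-5) - 7*d = 35 + 35 - 7*d = 70 - 7*d)
C(g, K) = -6 (C(g, K) = -2*3 = -6)
C(6, 4)*(-12) + (R(5) - 5*(-4)) = -6*(-12) + ((70 - 7*5) - 5*(-4)) = 72 + ((70 - 35) + 20) = 72 + (35 + 20) = 72 + 55 = 127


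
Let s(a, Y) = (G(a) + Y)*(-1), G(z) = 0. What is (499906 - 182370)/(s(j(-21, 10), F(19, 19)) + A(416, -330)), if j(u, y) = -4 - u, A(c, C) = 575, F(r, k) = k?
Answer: 79384/139 ≈ 571.11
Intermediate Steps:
s(a, Y) = -Y (s(a, Y) = (0 + Y)*(-1) = Y*(-1) = -Y)
(499906 - 182370)/(s(j(-21, 10), F(19, 19)) + A(416, -330)) = (499906 - 182370)/(-1*19 + 575) = 317536/(-19 + 575) = 317536/556 = 317536*(1/556) = 79384/139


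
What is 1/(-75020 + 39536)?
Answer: -1/35484 ≈ -2.8182e-5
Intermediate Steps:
1/(-75020 + 39536) = 1/(-35484) = -1/35484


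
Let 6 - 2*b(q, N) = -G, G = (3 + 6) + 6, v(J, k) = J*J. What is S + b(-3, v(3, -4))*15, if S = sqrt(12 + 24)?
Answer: 327/2 ≈ 163.50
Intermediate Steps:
v(J, k) = J**2
S = 6 (S = sqrt(36) = 6)
G = 15 (G = 9 + 6 = 15)
b(q, N) = 21/2 (b(q, N) = 3 - (-1)*15/2 = 3 - 1/2*(-15) = 3 + 15/2 = 21/2)
S + b(-3, v(3, -4))*15 = 6 + (21/2)*15 = 6 + 315/2 = 327/2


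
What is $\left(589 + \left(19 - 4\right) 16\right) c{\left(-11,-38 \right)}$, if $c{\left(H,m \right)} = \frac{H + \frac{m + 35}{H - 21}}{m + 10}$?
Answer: $\frac{289321}{896} \approx 322.9$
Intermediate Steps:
$c{\left(H,m \right)} = \frac{H + \frac{35 + m}{-21 + H}}{10 + m}$
$\left(589 + \left(19 - 4\right) 16\right) c{\left(-11,-38 \right)} = \left(589 + \left(19 - 4\right) 16\right) \frac{35 - 38 + \left(-11\right)^{2} - -231}{-210 - -798 + 10 \left(-11\right) - -418} = \left(589 + 15 \cdot 16\right) \frac{35 - 38 + 121 + 231}{-210 + 798 - 110 + 418} = \left(589 + 240\right) \frac{1}{896} \cdot 349 = 829 \cdot \frac{1}{896} \cdot 349 = 829 \cdot \frac{349}{896} = \frac{289321}{896}$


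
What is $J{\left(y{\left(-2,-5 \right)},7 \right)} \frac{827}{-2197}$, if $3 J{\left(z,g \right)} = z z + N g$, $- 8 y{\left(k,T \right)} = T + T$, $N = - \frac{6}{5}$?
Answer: $\frac{452369}{527280} \approx 0.85793$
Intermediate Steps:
$N = - \frac{6}{5}$ ($N = \left(-6\right) \frac{1}{5} = - \frac{6}{5} \approx -1.2$)
$y{\left(k,T \right)} = - \frac{T}{4}$ ($y{\left(k,T \right)} = - \frac{T + T}{8} = - \frac{2 T}{8} = - \frac{T}{4}$)
$J{\left(z,g \right)} = - \frac{2 g}{5} + \frac{z^{2}}{3}$ ($J{\left(z,g \right)} = \frac{z z - \frac{6 g}{5}}{3} = \frac{z^{2} - \frac{6 g}{5}}{3} = - \frac{2 g}{5} + \frac{z^{2}}{3}$)
$J{\left(y{\left(-2,-5 \right)},7 \right)} \frac{827}{-2197} = \left(\left(- \frac{2}{5}\right) 7 + \frac{\left(\left(- \frac{1}{4}\right) \left(-5\right)\right)^{2}}{3}\right) \frac{827}{-2197} = \left(- \frac{14}{5} + \frac{\left(\frac{5}{4}\right)^{2}}{3}\right) 827 \left(- \frac{1}{2197}\right) = \left(- \frac{14}{5} + \frac{1}{3} \cdot \frac{25}{16}\right) \left(- \frac{827}{2197}\right) = \left(- \frac{14}{5} + \frac{25}{48}\right) \left(- \frac{827}{2197}\right) = \left(- \frac{547}{240}\right) \left(- \frac{827}{2197}\right) = \frac{452369}{527280}$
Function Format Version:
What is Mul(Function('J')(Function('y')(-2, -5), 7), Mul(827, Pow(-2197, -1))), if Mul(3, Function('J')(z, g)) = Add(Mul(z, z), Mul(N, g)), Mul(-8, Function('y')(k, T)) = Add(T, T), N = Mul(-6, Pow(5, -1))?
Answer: Rational(452369, 527280) ≈ 0.85793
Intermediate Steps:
N = Rational(-6, 5) (N = Mul(-6, Rational(1, 5)) = Rational(-6, 5) ≈ -1.2000)
Function('y')(k, T) = Mul(Rational(-1, 4), T) (Function('y')(k, T) = Mul(Rational(-1, 8), Add(T, T)) = Mul(Rational(-1, 8), Mul(2, T)) = Mul(Rational(-1, 4), T))
Function('J')(z, g) = Add(Mul(Rational(-2, 5), g), Mul(Rational(1, 3), Pow(z, 2))) (Function('J')(z, g) = Mul(Rational(1, 3), Add(Mul(z, z), Mul(Rational(-6, 5), g))) = Mul(Rational(1, 3), Add(Pow(z, 2), Mul(Rational(-6, 5), g))) = Add(Mul(Rational(-2, 5), g), Mul(Rational(1, 3), Pow(z, 2))))
Mul(Function('J')(Function('y')(-2, -5), 7), Mul(827, Pow(-2197, -1))) = Mul(Add(Mul(Rational(-2, 5), 7), Mul(Rational(1, 3), Pow(Mul(Rational(-1, 4), -5), 2))), Mul(827, Pow(-2197, -1))) = Mul(Add(Rational(-14, 5), Mul(Rational(1, 3), Pow(Rational(5, 4), 2))), Mul(827, Rational(-1, 2197))) = Mul(Add(Rational(-14, 5), Mul(Rational(1, 3), Rational(25, 16))), Rational(-827, 2197)) = Mul(Add(Rational(-14, 5), Rational(25, 48)), Rational(-827, 2197)) = Mul(Rational(-547, 240), Rational(-827, 2197)) = Rational(452369, 527280)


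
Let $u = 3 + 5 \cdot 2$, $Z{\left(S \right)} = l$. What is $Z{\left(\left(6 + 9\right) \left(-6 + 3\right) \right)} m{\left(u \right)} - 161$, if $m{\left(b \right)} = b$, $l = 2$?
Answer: $-135$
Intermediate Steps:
$Z{\left(S \right)} = 2$
$u = 13$ ($u = 3 + 10 = 13$)
$Z{\left(\left(6 + 9\right) \left(-6 + 3\right) \right)} m{\left(u \right)} - 161 = 2 \cdot 13 - 161 = 26 - 161 = -135$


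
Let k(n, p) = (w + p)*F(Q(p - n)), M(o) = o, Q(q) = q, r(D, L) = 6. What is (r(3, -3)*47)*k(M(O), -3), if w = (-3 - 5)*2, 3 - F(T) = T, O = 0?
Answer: -32148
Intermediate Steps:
F(T) = 3 - T
w = -16 (w = -8*2 = -16)
k(n, p) = (-16 + p)*(3 + n - p) (k(n, p) = (-16 + p)*(3 - (p - n)) = (-16 + p)*(3 + (n - p)) = (-16 + p)*(3 + n - p))
(r(3, -3)*47)*k(M(O), -3) = (6*47)*((-16 - 3)*(3 + 0 - 1*(-3))) = 282*(-19*(3 + 0 + 3)) = 282*(-19*6) = 282*(-114) = -32148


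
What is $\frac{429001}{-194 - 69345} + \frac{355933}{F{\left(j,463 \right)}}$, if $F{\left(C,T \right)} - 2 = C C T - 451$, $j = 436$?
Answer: $- \frac{37733342360112}{6120405476461} \approx -6.1652$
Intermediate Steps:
$F{\left(C,T \right)} = -449 + T C^{2}$ ($F{\left(C,T \right)} = 2 + \left(C C T - 451\right) = 2 + \left(C^{2} T - 451\right) = 2 + \left(T C^{2} - 451\right) = 2 + \left(-451 + T C^{2}\right) = -449 + T C^{2}$)
$\frac{429001}{-194 - 69345} + \frac{355933}{F{\left(j,463 \right)}} = \frac{429001}{-194 - 69345} + \frac{355933}{-449 + 463 \cdot 436^{2}} = \frac{429001}{-194 - 69345} + \frac{355933}{-449 + 463 \cdot 190096} = \frac{429001}{-69539} + \frac{355933}{-449 + 88014448} = 429001 \left(- \frac{1}{69539}\right) + \frac{355933}{88013999} = - \frac{429001}{69539} + 355933 \cdot \frac{1}{88013999} = - \frac{429001}{69539} + \frac{355933}{88013999} = - \frac{37733342360112}{6120405476461}$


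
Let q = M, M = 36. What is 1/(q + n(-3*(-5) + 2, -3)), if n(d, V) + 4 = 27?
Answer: 1/59 ≈ 0.016949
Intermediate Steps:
n(d, V) = 23 (n(d, V) = -4 + 27 = 23)
q = 36
1/(q + n(-3*(-5) + 2, -3)) = 1/(36 + 23) = 1/59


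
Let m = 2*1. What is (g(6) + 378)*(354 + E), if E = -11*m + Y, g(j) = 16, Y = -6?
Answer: 128444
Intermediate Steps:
m = 2
E = -28 (E = -11*2 - 6 = -22 - 6 = -28)
(g(6) + 378)*(354 + E) = (16 + 378)*(354 - 28) = 394*326 = 128444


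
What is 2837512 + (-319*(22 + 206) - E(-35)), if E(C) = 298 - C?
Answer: 2764447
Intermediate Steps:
2837512 + (-319*(22 + 206) - E(-35)) = 2837512 + (-319*(22 + 206) - (298 - 1*(-35))) = 2837512 + (-319*228 - (298 + 35)) = 2837512 + (-72732 - 1*333) = 2837512 + (-72732 - 333) = 2837512 - 73065 = 2764447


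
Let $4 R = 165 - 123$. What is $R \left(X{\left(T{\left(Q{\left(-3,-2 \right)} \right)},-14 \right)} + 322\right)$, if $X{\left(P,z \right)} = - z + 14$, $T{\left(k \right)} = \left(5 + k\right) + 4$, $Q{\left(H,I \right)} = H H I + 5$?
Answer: $3675$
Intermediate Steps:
$Q{\left(H,I \right)} = 5 + I H^{2}$ ($Q{\left(H,I \right)} = H^{2} I + 5 = I H^{2} + 5 = 5 + I H^{2}$)
$T{\left(k \right)} = 9 + k$
$R = \frac{21}{2}$ ($R = \frac{165 - 123}{4} = \frac{1}{4} \cdot 42 = \frac{21}{2} \approx 10.5$)
$X{\left(P,z \right)} = 14 - z$
$R \left(X{\left(T{\left(Q{\left(-3,-2 \right)} \right)},-14 \right)} + 322\right) = \frac{21 \left(\left(14 - -14\right) + 322\right)}{2} = \frac{21 \left(\left(14 + 14\right) + 322\right)}{2} = \frac{21 \left(28 + 322\right)}{2} = \frac{21}{2} \cdot 350 = 3675$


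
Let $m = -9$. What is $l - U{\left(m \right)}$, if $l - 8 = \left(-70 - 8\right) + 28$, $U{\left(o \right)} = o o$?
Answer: $-123$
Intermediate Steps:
$U{\left(o \right)} = o^{2}$
$l = -42$ ($l = 8 + \left(\left(-70 - 8\right) + 28\right) = 8 + \left(-78 + 28\right) = 8 - 50 = -42$)
$l - U{\left(m \right)} = -42 - \left(-9\right)^{2} = -42 - 81 = -123$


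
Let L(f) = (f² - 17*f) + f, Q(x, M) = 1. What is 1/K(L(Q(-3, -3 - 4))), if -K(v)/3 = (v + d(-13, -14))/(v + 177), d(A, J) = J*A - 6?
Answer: -54/161 ≈ -0.33540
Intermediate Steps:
L(f) = f² - 16*f
d(A, J) = -6 + A*J (d(A, J) = A*J - 6 = -6 + A*J)
K(v) = -3*(176 + v)/(177 + v) (K(v) = -3*(v + (-6 - 13*(-14)))/(v + 177) = -3*(v + (-6 + 182))/(177 + v) = -3*(v + 176)/(177 + v) = -3*(176 + v)/(177 + v))
1/K(L(Q(-3, -3 - 4))) = 1/(3*(-176 - (-16 + 1))/(177 + 1*(-16 + 1))) = 1/(3*(-176 - (-15))/(177 + 1*(-15))) = 1/(3*(-176 - 1*(-15))/(177 - 15)) = 1/(3*(-176 + 15)/162) = 1/(3*(1/162)*(-161)) = 1/(-161/54) = -54/161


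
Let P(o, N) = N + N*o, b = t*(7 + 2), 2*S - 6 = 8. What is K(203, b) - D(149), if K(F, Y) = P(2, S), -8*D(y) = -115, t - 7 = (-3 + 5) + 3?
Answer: 53/8 ≈ 6.6250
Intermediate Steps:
S = 7 (S = 3 + (½)*8 = 3 + 4 = 7)
t = 12 (t = 7 + ((-3 + 5) + 3) = 7 + (2 + 3) = 7 + 5 = 12)
b = 108 (b = 12*(7 + 2) = 12*9 = 108)
D(y) = 115/8 (D(y) = -⅛*(-115) = 115/8)
K(F, Y) = 21 (K(F, Y) = 7*(1 + 2) = 7*3 = 21)
K(203, b) - D(149) = 21 - 1*115/8 = 21 - 115/8 = 53/8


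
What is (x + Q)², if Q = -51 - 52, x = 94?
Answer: 81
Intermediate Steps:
Q = -103
(x + Q)² = (94 - 103)² = (-9)² = 81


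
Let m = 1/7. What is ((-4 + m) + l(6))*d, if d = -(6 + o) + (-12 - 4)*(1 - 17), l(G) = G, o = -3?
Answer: 3795/7 ≈ 542.14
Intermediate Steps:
m = 1/7 ≈ 0.14286
d = 253 (d = -(6 - 3) + (-12 - 4)*(1 - 17) = -1*3 - 16*(-16) = -3 + 256 = 253)
((-4 + m) + l(6))*d = ((-4 + 1/7) + 6)*253 = (-27/7 + 6)*253 = (15/7)*253 = 3795/7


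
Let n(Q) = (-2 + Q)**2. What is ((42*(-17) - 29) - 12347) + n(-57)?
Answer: -9609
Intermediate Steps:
((42*(-17) - 29) - 12347) + n(-57) = ((42*(-17) - 29) - 12347) + (-2 - 57)**2 = ((-714 - 29) - 12347) + (-59)**2 = (-743 - 12347) + 3481 = -13090 + 3481 = -9609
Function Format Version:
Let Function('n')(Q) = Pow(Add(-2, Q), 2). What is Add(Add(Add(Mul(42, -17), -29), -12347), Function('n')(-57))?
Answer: -9609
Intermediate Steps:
Add(Add(Add(Mul(42, -17), -29), -12347), Function('n')(-57)) = Add(Add(Add(Mul(42, -17), -29), -12347), Pow(Add(-2, -57), 2)) = Add(Add(Add(-714, -29), -12347), Pow(-59, 2)) = Add(Add(-743, -12347), 3481) = Add(-13090, 3481) = -9609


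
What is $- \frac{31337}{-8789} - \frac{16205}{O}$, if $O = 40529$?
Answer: $\frac{1127631528}{356209381} \approx 3.1656$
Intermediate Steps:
$- \frac{31337}{-8789} - \frac{16205}{O} = - \frac{31337}{-8789} - \frac{16205}{40529} = \left(-31337\right) \left(- \frac{1}{8789}\right) - \frac{16205}{40529} = \frac{31337}{8789} - \frac{16205}{40529} = \frac{1127631528}{356209381}$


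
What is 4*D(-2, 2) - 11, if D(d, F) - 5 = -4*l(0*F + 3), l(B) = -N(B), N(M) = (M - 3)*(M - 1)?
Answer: 9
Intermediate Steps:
N(M) = (-1 + M)*(-3 + M) (N(M) = (-3 + M)*(-1 + M) = (-1 + M)*(-3 + M))
l(B) = -3 - B² + 4*B (l(B) = -(3 + B² - 4*B) = -3 - B² + 4*B)
D(d, F) = 5 (D(d, F) = 5 - 4*(-3 - (0*F + 3)² + 4*(0*F + 3)) = 5 - 4*(-3 - (0 + 3)² + 4*(0 + 3)) = 5 - 4*(-3 - 1*3² + 4*3) = 5 - 4*(-3 - 1*9 + 12) = 5 - 4*(-3 - 9 + 12) = 5 - 4*0 = 5 + 0 = 5)
4*D(-2, 2) - 11 = 4*5 - 11 = 20 - 11 = 9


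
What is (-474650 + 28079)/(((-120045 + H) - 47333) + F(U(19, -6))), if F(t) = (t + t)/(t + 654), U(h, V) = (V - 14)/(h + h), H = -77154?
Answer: 462052128/253009111 ≈ 1.8262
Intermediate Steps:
U(h, V) = (-14 + V)/(2*h) (U(h, V) = (-14 + V)/((2*h)) = (-14 + V)*(1/(2*h)) = (-14 + V)/(2*h))
F(t) = 2*t/(654 + t) (F(t) = (2*t)/(654 + t) = 2*t/(654 + t))
(-474650 + 28079)/(((-120045 + H) - 47333) + F(U(19, -6))) = (-474650 + 28079)/(((-120045 - 77154) - 47333) + 2*((½)*(-14 - 6)/19)/(654 + (½)*(-14 - 6)/19)) = -446571/((-197199 - 47333) + 2*((½)*(1/19)*(-20))/(654 + (½)*(1/19)*(-20))) = -446571/(-244532 + 2*(-10/19)/(654 - 10/19)) = -446571/(-244532 + 2*(-10/19)/(12416/19)) = -446571/(-244532 + 2*(-10/19)*(19/12416)) = -446571/(-244532 - 5/3104) = -446571/(-759027333/3104) = -446571*(-3104/759027333) = 462052128/253009111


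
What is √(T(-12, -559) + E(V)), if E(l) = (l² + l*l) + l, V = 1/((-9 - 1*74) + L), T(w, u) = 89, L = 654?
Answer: √29018222/571 ≈ 9.4341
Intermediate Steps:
V = 1/571 (V = 1/((-9 - 1*74) + 654) = 1/((-9 - 74) + 654) = 1/(-83 + 654) = 1/571 ≈ 0.0017513)
E(l) = l + 2*l² (E(l) = (l² + l²) + l = 2*l² + l = l + 2*l²)
√(T(-12, -559) + E(V)) = √(89 + (1 + 2*(1/571))/571) = √(89 + (1 + 2/571)/571) = √(89 + (1/571)*(573/571)) = √(89 + 573/326041) = √(29018222/326041) = √29018222/571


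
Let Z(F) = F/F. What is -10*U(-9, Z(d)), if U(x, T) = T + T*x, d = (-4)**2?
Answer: 80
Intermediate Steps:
d = 16
Z(F) = 1
-10*U(-9, Z(d)) = -10*(1 - 9) = -10*(-8) = 80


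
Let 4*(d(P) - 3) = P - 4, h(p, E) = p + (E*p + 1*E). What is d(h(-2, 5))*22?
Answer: 11/2 ≈ 5.5000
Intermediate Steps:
h(p, E) = E + p + E*p (h(p, E) = p + (E*p + E) = p + (E + E*p) = E + p + E*p)
d(P) = 2 + P/4 (d(P) = 3 + (P - 4)/4 = 3 + (-4 + P)/4 = 3 + (-1 + P/4) = 2 + P/4)
d(h(-2, 5))*22 = (2 + (5 - 2 + 5*(-2))/4)*22 = (2 + (5 - 2 - 10)/4)*22 = (2 + (1/4)*(-7))*22 = (2 - 7/4)*22 = (1/4)*22 = 11/2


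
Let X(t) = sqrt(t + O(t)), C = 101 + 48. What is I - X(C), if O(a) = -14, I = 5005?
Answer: 5005 - 3*sqrt(15) ≈ 4993.4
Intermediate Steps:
C = 149
X(t) = sqrt(-14 + t) (X(t) = sqrt(t - 14) = sqrt(-14 + t))
I - X(C) = 5005 - sqrt(-14 + 149) = 5005 - sqrt(135) = 5005 - 3*sqrt(15)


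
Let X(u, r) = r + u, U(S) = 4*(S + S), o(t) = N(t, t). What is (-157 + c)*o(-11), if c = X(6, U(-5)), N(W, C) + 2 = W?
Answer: 2483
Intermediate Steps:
N(W, C) = -2 + W
o(t) = -2 + t
U(S) = 8*S (U(S) = 4*(2*S) = 8*S)
c = -34 (c = 8*(-5) + 6 = -40 + 6 = -34)
(-157 + c)*o(-11) = (-157 - 34)*(-2 - 11) = -191*(-13) = 2483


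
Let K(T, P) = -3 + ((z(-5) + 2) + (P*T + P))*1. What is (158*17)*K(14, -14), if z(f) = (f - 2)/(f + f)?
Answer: -2824329/5 ≈ -5.6487e+5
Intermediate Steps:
z(f) = (-2 + f)/(2*f) (z(f) = (-2 + f)/((2*f)) = (-2 + f)*(1/(2*f)) = (-2 + f)/(2*f))
K(T, P) = -3/10 + P + P*T (K(T, P) = -3 + (((½)*(-2 - 5)/(-5) + 2) + (P*T + P))*1 = -3 + (((½)*(-⅕)*(-7) + 2) + (P + P*T))*1 = -3 + ((7/10 + 2) + (P + P*T))*1 = -3 + (27/10 + (P + P*T))*1 = -3 + (27/10 + P + P*T)*1 = -3 + (27/10 + P + P*T) = -3/10 + P + P*T)
(158*17)*K(14, -14) = (158*17)*(-3/10 - 14 - 14*14) = 2686*(-3/10 - 14 - 196) = 2686*(-2103/10) = -2824329/5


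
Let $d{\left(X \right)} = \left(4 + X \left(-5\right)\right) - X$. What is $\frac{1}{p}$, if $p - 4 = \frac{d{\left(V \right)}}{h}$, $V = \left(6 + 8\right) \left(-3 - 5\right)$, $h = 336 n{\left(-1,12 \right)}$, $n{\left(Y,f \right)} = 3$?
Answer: $\frac{252}{1177} \approx 0.2141$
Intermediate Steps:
$h = 1008$ ($h = 336 \cdot 3 = 1008$)
$V = -112$ ($V = 14 \left(-3 - 5\right) = 14 \left(-8\right) = -112$)
$d{\left(X \right)} = 4 - 6 X$ ($d{\left(X \right)} = \left(4 - 5 X\right) - X = 4 - 6 X$)
$p = \frac{1177}{252}$ ($p = 4 + \frac{4 - -672}{1008} = 4 + \left(4 + 672\right) \frac{1}{1008} = 4 + 676 \cdot \frac{1}{1008} = 4 + \frac{169}{252} = \frac{1177}{252} \approx 4.6706$)
$\frac{1}{p} = \frac{1}{\frac{1177}{252}} = \frac{252}{1177}$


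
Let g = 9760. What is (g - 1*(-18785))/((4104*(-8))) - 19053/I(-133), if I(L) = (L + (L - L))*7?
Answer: 10508293/536256 ≈ 19.596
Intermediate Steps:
I(L) = 7*L (I(L) = (L + 0)*7 = L*7 = 7*L)
(g - 1*(-18785))/((4104*(-8))) - 19053/I(-133) = (9760 - 1*(-18785))/((4104*(-8))) - 19053/(7*(-133)) = (9760 + 18785)/(-32832) - 19053/(-931) = 28545*(-1/32832) - 19053*(-1/931) = -9515/10944 + 19053/931 = 10508293/536256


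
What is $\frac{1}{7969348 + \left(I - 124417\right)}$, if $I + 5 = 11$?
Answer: $\frac{1}{7844937} \approx 1.2747 \cdot 10^{-7}$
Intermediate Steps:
$I = 6$ ($I = -5 + 11 = 6$)
$\frac{1}{7969348 + \left(I - 124417\right)} = \frac{1}{7969348 + \left(6 - 124417\right)} = \frac{1}{7969348 - 124411} = \frac{1}{7844937}$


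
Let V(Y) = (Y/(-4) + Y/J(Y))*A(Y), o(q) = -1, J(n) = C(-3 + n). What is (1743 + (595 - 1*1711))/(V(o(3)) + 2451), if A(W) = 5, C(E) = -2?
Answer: 836/3273 ≈ 0.25542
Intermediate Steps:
J(n) = -2
V(Y) = -15*Y/4 (V(Y) = (Y/(-4) + Y/(-2))*5 = (Y*(-1/4) + Y*(-1/2))*5 = (-Y/4 - Y/2)*5 = -3*Y/4*5 = -15*Y/4)
(1743 + (595 - 1*1711))/(V(o(3)) + 2451) = (1743 + (595 - 1*1711))/(-15/4*(-1) + 2451) = (1743 + (595 - 1711))/(15/4 + 2451) = (1743 - 1116)/(9819/4) = 627*(4/9819) = 836/3273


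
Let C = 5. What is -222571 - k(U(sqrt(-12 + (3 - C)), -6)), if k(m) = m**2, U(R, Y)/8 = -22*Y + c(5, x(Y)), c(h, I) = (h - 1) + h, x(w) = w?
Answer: -1494955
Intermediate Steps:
c(h, I) = -1 + 2*h (c(h, I) = (-1 + h) + h = -1 + 2*h)
U(R, Y) = 72 - 176*Y (U(R, Y) = 8*(-22*Y + (-1 + 2*5)) = 8*(-22*Y + (-1 + 10)) = 8*(-22*Y + 9) = 8*(9 - 22*Y) = 72 - 176*Y)
-222571 - k(U(sqrt(-12 + (3 - C)), -6)) = -222571 - (72 - 176*(-6))**2 = -222571 - (72 + 1056)**2 = -222571 - 1*1128**2 = -222571 - 1*1272384 = -222571 - 1272384 = -1494955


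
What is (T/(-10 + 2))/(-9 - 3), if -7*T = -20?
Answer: 5/168 ≈ 0.029762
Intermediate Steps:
T = 20/7 (T = -1/7*(-20) = 20/7 ≈ 2.8571)
(T/(-10 + 2))/(-9 - 3) = ((20/7)/(-10 + 2))/(-9 - 3) = ((20/7)/(-8))/(-12) = -1/8*20/7*(-1/12) = -5/14*(-1/12) = 5/168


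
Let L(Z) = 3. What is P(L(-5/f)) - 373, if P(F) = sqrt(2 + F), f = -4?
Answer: -373 + sqrt(5) ≈ -370.76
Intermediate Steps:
P(L(-5/f)) - 373 = sqrt(2 + 3) - 373 = sqrt(5) - 373 = -373 + sqrt(5)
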